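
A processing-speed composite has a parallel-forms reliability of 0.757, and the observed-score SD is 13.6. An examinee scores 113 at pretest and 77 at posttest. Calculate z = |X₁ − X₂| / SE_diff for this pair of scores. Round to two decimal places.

3.80

The standard error of measurement is 13.60000*√(1 − 0.75700) ≈ 13.60000*0.49295 ≈ 6.70412.
Standard error of the difference = 6.70412·√2 ≈ 9.48106
z = |113 − 77| / 9.48106 = 36 / 9.48106 ≈ 3.79704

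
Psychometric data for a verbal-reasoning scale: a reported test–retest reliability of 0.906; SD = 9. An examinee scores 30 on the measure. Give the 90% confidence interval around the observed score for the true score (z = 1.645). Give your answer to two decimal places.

The standard error of measurement is 9.0000*√(1 − 0.9060) ≈ 9.0000*0.3066 ≈ 2.7593.
Margin = 1.645 * 2.7593 ≈ 4.5391
CI = 30 ± 4.5391 → [25.4609, 34.5391]

[25.46, 34.54]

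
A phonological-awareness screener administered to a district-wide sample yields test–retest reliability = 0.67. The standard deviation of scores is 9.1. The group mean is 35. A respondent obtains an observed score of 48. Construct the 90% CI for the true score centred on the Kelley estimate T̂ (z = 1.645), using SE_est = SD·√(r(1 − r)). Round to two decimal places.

[36.67, 50.75]

T̂ = r·X + (1 − r)·M = 0.670×48 + 0.330×35 = 32.160 + 11.550 ≈ 43.710
SE_est = 9.100×√(0.670×0.330) ≈ 4.279
90% CI: 43.710 ± 7.039 ≈ (36.671, 50.749)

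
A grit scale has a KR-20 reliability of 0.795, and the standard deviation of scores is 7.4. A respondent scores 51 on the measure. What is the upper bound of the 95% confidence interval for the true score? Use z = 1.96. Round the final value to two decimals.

SEM = 7.40000 · √(1 − 0.79500) = 7.40000 · √0.20500 ≃ 7.40000 · 0.45277 ≃ 3.35049
Margin = 1.96 · 3.35049 ≃ 6.56697
Upper bound: 51 + 6.56697 = 57.56697

57.57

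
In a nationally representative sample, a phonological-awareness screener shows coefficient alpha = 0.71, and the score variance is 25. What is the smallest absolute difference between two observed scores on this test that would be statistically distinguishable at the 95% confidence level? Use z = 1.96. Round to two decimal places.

7.46

SD = √25 ≃ 5.00000
SEM = 5.00000 * √(1 − 0.71000) = 5.00000 * √0.29000 ≃ 5.00000 * 0.53852 ≃ 2.69258
Standard error of the difference = 2.69258·√2 ≃ 3.80789
Minimum reliable difference = 1.96 * SE_diff ≃ 1.96 * 3.80789 ≃ 7.46346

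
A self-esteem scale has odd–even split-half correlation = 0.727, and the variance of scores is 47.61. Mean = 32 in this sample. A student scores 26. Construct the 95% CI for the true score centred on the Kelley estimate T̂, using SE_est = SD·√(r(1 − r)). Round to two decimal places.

[22.01, 31.88]

SD = √47.61 ≃ 6.9000
r_full = 2·0.727 / (1 + 0.727) ≃ 0.8419
T̂ = 0.8419(26) + 0.1581(32) ≃ 26.9485
SE_est = SD · √(r(1 − r)) = 6.9000 · √0.1331 ≃ 6.9000 · 0.3648 ≃ 2.5172
CI = 26.9485 ± 1.96 · 2.5172 → [22.0147, 31.8822]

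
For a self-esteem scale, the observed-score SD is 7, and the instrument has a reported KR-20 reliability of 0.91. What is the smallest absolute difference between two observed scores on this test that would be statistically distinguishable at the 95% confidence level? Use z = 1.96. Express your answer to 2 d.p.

The standard error of measurement is 7.0000*√(1 − 0.9100) ≈ 7.0000*0.3000 ≈ 2.1000.
SE_diff = √2 * SEM ≈ 2.9698
Minimum reliable difference = 1.96 * SE_diff ≈ 1.96 * 2.9698 ≈ 5.8209

5.82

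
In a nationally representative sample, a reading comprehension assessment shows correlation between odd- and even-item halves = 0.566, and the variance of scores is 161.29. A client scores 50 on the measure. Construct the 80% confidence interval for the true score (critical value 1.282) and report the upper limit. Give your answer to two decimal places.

σ = 161.29^(1/2) = 12.70000
r_full = 2·0.566 / (1 + 0.566) ≈ 0.72286
The standard error of measurement is 12.70000×√(1 − 0.72286) ≈ 12.70000×0.52644 ≈ 6.68579.
Margin = 1.282 × 6.68579 ≈ 8.57118
Upper limit = 50 + 8.57118 ≈ 58.57118

58.57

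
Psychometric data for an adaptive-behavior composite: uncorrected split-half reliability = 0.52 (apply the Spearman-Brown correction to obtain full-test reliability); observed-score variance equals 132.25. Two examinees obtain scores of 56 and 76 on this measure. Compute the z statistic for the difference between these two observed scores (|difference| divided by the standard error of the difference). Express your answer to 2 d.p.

σ = 132.25^(1/2) = 11.5000
Full-length reliability (Spearman-Brown) = 2(0.52)/(1+0.52) ≈ 0.6842
SEM = 11.5000·√(1 − 0.6842) ≈ 6.4624
Standard error of the difference = 6.4624·√2 ≈ 9.1393
z = |56 − 76| / 9.1393 = 20 / 9.1393 ≈ 2.1884

2.19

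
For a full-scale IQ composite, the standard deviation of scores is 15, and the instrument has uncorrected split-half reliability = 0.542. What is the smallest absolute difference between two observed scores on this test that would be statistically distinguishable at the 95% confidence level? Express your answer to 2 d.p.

22.66

r_full = 2·0.542 / (1 + 0.542) ≈ 0.703
SEM = 15.000×√(1 − 0.703) ≈ 8.175
SE_diff = √2 × SEM ≈ 11.561
Minimum reliable difference = 1.96 × SE_diff ≈ 1.96 × 11.561 ≈ 22.660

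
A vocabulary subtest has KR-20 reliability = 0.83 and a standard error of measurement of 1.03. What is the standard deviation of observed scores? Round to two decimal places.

σ = SEM·(1 − r)^(−1/2) ≈ 1.03×2.425 ≈ 2.498

2.50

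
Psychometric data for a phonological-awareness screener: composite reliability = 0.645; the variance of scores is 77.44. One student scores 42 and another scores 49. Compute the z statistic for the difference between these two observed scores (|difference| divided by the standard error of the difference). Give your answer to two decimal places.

SD = √77.44 = 8.800
SEM = 8.800*√(1 − 0.645) ≈ 5.243
Standard error of the difference = 5.243·√2 ≈ 7.415
z = 7 / 7.415 ≈ 0.944

0.94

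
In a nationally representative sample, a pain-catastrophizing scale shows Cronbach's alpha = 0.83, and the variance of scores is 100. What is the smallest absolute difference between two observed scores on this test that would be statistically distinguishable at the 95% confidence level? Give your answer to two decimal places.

SD = √100 = 10.0000
SEM = 10.0000 * √(1 − 0.8300) = 10.0000 * √0.1700 ≃ 10.0000 * 0.4123 ≃ 4.1231
SE_diff = √2 * SEM ≃ 5.8310
Smallest detectable difference = 1.96*5.8310 ≃ 11.4287

11.43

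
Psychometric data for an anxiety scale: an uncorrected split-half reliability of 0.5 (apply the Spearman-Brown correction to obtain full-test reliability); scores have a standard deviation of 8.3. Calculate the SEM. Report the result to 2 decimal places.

4.79

Spearman-Brown: r = 2(0.5) / (1 + 0.5) = 1.000 / 1.500 ≈ 0.667
The standard error of measurement is 8.300*√(1 − 0.667) ≈ 8.300*0.577 ≈ 4.792.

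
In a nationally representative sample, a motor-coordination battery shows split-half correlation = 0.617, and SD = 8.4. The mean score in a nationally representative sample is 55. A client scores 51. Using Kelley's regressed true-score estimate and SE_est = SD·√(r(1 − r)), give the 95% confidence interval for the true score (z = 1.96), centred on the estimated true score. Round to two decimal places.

r_full = 2·0.617 / (1 + 0.617) ≈ 0.76314
Estimated true score = 0.76314*51 + (1 − 0.76314)*55 ≈ 51.94743
SE_est = 8.40000*√(0.76314*0.23686) ≈ 3.57130
CI = 51.94743 ± 1.96 * 3.57130 → [44.94769, 58.94718]

[44.95, 58.95]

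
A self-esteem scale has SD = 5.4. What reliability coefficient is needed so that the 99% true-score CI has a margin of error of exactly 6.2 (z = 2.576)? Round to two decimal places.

Required SEM = 6.2 / 2.576 ≈ 2.4068
r = 1 − (2.4068/5.4)² ≈ 1 − 0.1987 ≈ 0.8013

0.80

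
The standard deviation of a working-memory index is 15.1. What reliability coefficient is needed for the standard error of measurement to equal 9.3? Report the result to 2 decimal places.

0.62

Required reliability = 1 − (SEM/SD)² = 1 − 0.3793 ≈ 0.6207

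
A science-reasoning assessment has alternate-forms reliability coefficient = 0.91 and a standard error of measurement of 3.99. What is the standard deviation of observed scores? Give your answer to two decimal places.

σ = SEM·(1 − r)^(−1/2) ≃ 3.99*3.33333 ≃ 13.30000

13.30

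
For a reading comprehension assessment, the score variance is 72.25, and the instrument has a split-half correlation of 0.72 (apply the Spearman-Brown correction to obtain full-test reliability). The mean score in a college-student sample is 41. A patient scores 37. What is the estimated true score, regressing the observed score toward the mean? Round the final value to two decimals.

37.65

r_full = 2·0.72 / (1 + 0.72) ≈ 0.8372
Estimated true score = 0.8372×37 + (1 − 0.8372)×41 ≈ 37.6512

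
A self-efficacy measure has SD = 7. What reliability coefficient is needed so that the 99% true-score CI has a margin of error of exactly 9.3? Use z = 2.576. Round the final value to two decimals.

0.73

Required SEM = 9.3 / 2.576 ≈ 3.61025
r = 1 − (SEM / SD)² = 1 − (3.61025 / 7)² ≈ 1 − 0.26600 ≈ 0.73400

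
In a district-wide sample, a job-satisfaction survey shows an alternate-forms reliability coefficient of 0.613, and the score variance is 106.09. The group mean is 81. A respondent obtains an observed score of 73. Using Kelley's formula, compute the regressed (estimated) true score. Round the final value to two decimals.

T̂ = 0.6130(73) + 0.3870(81) ≈ 76.0960

76.10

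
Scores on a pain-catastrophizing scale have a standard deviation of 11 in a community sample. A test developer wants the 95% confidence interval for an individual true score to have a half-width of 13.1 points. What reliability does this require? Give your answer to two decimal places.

Required SEM = 13.1 / 1.96 ≈ 6.684
r = 1 − (SEM / SD)² = 1 − (6.684 / 11)² ≈ 1 − 0.369 ≈ 0.631

0.63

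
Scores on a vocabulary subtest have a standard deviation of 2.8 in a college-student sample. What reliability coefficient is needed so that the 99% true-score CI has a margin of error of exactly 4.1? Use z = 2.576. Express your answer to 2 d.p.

0.68

SEM needed = half-width / z = 4.1/2.576 ≈ 1.5916
r = 1 − (1.5916/2.8)² ≈ 1 − 0.3231 ≈ 0.6769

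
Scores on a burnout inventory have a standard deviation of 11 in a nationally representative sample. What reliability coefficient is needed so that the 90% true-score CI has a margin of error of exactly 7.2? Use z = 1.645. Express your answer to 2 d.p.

0.84

Required SEM = 7.2 / 1.645 ≈ 4.3769
Required reliability = 1 − (SEM/SD)² = 1 − 0.1583 ≈ 0.8417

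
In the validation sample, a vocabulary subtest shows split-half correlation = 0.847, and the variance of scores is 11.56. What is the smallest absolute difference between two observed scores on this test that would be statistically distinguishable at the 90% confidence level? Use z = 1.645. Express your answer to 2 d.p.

SD = √11.56 = 3.4000
Full-length reliability (Spearman-Brown) = 2(0.847)/(1+0.847) ≈ 0.9172
SEM = 3.4000·√(1 − 0.9172) ≈ 0.9786
SE_diff = √2 · SEM ≈ 1.3839
Smallest detectable difference = 1.645·1.3839 ≈ 2.2765

2.28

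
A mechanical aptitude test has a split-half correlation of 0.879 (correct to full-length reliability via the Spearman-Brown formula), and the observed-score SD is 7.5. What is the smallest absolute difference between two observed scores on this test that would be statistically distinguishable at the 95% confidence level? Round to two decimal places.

5.28

r_full = 2·0.879 / (1 + 0.879) ≃ 0.936
The standard error of measurement is 7.500·√(1 − 0.936) ≃ 7.500·0.254 ≃ 1.903.
Standard error of the difference = 1.903·√2 ≃ 2.692
Minimum reliable difference = 1.96 · SE_diff ≃ 1.96 · 2.692 ≃ 5.275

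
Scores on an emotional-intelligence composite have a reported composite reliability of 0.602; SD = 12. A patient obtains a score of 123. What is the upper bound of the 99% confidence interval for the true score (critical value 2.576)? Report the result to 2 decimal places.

142.50

SEM = 12.0000×√(1 − 0.6020) ≈ 7.5705
2.576 × SEM ≈ 19.5015
Upper bound: 123 + 19.5015 = 142.5015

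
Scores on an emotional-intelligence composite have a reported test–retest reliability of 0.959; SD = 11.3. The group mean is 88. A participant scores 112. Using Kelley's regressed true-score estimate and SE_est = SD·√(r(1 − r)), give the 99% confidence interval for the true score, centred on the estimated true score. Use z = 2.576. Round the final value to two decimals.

[105.24, 116.79]

T̂ = r·X + (1 − r)·M = 0.959*112 + 0.041*88 = 107.408 + 3.608 ≈ 111.016
SE_est = SD * √(r(1 − r)) = 11.300 * √0.039 ≈ 11.300 * 0.198 ≈ 2.241
99% CI: 111.016 ± 5.772 ≈ (105.244, 116.788)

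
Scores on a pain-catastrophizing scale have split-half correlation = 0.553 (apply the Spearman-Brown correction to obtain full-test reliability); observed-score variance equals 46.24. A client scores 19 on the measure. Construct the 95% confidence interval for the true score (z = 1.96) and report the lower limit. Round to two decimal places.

σ = 46.24^(1/2) = 6.800
Full-length reliability (Spearman-Brown) = 2(0.553)/(1+0.553) ≈ 0.712
The standard error of measurement is 6.800·√(1 − 0.712) ≈ 6.800·0.536 ≈ 3.648.
Half-width = 1.96·3.648 ≈ 7.150
Lower bound: 19 − 7.150 = 11.850

11.85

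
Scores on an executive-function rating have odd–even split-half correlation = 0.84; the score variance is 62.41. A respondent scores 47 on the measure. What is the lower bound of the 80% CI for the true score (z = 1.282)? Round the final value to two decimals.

44.01

σ = 62.41^(1/2) = 7.900
Full-length reliability (Spearman-Brown) = 2(0.84)/(1+0.84) ≈ 0.913
SEM = 7.900 × √(1 − 0.913) = 7.900 × √0.087 ≈ 7.900 × 0.295 ≈ 2.330
Half-width = 1.282×2.330 ≈ 2.987
Lower limit = 47 − 2.987 ≈ 44.013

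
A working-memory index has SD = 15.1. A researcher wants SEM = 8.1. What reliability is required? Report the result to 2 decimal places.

0.71

r = 1 − (8.10000/15.1)² ≈ 1 − 0.28775 ≈ 0.71225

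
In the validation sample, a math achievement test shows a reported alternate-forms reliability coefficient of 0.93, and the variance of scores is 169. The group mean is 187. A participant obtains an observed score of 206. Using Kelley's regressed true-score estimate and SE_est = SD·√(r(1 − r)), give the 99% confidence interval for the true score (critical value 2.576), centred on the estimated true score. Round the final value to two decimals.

[196.13, 213.21]

σ = 169^(1/2) = 13.0000
Estimated true score = 0.9300*206 + (1 − 0.9300)*187 ≈ 204.6700
SE_est = 13.0000*√(0.9300*0.0700) ≈ 3.3169
99% CI: 204.6700 ± 8.5444 ≈ (196.1256, 213.2144)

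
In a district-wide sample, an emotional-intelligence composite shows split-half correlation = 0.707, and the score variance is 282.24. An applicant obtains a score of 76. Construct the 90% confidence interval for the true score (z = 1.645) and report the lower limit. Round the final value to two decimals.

64.55

SD = √282.24 ≃ 16.8000
Full-length reliability (Spearman-Brown) = 2(0.707)/(1+0.707) ≃ 0.8284
SEM = 16.8000 * √(1 − 0.8284) = 16.8000 * √0.1716 ≃ 16.8000 * 0.4143 ≃ 6.9603
1.645 * SEM ≃ 11.4497
Lower bound: 76 − 11.4497 = 64.5503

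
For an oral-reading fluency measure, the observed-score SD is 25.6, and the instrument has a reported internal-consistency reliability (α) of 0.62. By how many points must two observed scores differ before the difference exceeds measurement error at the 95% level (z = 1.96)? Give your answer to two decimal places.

43.74

SEM = 25.6000×√(1 − 0.6200) ≈ 15.7809
SE_diff = SEM × √2 ≈ 15.7809 × 1.4142 ≈ 22.3176
Smallest detectable difference = 1.96×22.3176 ≈ 43.7424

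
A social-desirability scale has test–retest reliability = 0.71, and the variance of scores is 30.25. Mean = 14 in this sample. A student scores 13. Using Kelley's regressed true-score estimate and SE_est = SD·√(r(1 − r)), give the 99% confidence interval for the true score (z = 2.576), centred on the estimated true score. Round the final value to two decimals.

σ = 30.25^(1/2) = 5.50000
T̂ = 0.71000(13) + 0.29000(14) ≈ 13.29000
SE_est = 5.50000*√(0.71000*0.29000) ≈ 2.49569
99% CI: 13.29000 ± 6.42890 ≈ (6.86110, 19.71890)

[6.86, 19.72]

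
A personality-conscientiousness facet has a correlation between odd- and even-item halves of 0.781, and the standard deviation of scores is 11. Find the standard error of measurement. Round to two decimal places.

r_full = 2·0.781 / (1 + 0.781) ≈ 0.877
SEM = 11.000 · √(1 − 0.877) = 11.000 · √0.123 ≈ 11.000 · 0.351 ≈ 3.857

3.86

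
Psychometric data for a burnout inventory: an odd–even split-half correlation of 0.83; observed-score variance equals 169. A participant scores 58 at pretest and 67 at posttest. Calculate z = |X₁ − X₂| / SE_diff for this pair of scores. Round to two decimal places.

1.61

SD = √169 = 13.0000
Full-length reliability (Spearman-Brown) = 2(0.83)/(1+0.83) ≈ 0.9071
SEM = 13.0000 × √(1 − 0.9071) = 13.0000 × √0.0929 ≈ 13.0000 × 0.3048 ≈ 3.9623
Standard error of the difference = 3.9623·√2 ≈ 5.6035
z = 9 / 5.6035 ≈ 1.6061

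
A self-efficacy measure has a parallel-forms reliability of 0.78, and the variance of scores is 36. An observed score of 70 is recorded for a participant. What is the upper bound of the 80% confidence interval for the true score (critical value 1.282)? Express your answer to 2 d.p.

73.61

σ = 36^(1/2) = 6.000
The standard error of measurement is 6.000*√(1 − 0.780) ≈ 6.000*0.469 ≈ 2.814.
Margin = 1.282 * 2.814 ≈ 3.608
Upper bound: 70 + 3.608 = 73.608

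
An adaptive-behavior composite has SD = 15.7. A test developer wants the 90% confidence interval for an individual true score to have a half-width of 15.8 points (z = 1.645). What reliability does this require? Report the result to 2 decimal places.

0.63

SEM needed = half-width / z = 15.8/1.645 ≃ 9.605
r = 1 − (9.605/15.7)² ≃ 1 − 0.374 ≃ 0.626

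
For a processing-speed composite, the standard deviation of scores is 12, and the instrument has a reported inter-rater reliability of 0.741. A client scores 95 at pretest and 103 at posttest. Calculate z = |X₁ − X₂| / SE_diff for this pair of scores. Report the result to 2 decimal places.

SEM = 12.00000 · √(1 − 0.74100) = 12.00000 · √0.25900 ≈ 12.00000 · 0.50892 ≈ 6.10705
SE_diff = SEM · √2 ≈ 6.10705 · 1.41421 ≈ 8.63667
z = 8 / 8.63667 ≈ 0.92628

0.93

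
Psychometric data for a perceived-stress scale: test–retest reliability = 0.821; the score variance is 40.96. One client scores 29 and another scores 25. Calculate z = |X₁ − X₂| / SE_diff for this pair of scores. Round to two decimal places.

SD = √40.96 ≃ 6.40000
SEM = 6.40000×√(1 − 0.82100) ≃ 2.70774
SE_diff = √2 × SEM ≃ 3.82932
z = |29 − 25| / 3.82932 = 4 / 3.82932 ≃ 1.04457

1.04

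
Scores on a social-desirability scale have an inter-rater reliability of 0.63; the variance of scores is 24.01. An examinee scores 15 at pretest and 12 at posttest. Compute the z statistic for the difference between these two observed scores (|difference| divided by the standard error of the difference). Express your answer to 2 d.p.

SD = √24.01 ≈ 4.900
SEM = 4.900 × √(1 − 0.630) = 4.900 × √0.370 ≈ 4.900 × 0.608 ≈ 2.981
Standard error of the difference = 2.981·√2 ≈ 4.215
z = 3 / 4.215 ≈ 0.712

0.71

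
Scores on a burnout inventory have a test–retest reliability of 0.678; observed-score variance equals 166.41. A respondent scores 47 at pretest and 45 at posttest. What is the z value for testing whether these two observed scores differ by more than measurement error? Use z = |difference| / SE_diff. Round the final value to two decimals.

SD = √166.41 = 12.90000
SEM = 12.90000·√(1 − 0.67800) ≈ 7.32011
Standard error of the difference = 7.32011·√2 ≈ 10.35220
z = 2 / 10.35220 ≈ 0.19320

0.19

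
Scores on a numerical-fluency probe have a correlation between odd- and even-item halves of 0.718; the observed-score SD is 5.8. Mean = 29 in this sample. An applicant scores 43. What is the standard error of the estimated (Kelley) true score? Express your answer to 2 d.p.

2.15

r_full = 2·0.718 / (1 + 0.718) ≈ 0.8359
SE_est = 5.8000×√(0.8359×0.1641) ≈ 2.1484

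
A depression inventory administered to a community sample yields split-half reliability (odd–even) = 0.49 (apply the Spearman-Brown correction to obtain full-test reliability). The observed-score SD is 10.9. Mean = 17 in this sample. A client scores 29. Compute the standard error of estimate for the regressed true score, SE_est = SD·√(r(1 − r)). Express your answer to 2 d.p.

5.17

r_full = 2·0.49 / (1 + 0.49) ≈ 0.658
SE_est = SD · √(r(1 − r)) = 10.900 · √0.225 ≈ 10.900 · 0.474 ≈ 5.172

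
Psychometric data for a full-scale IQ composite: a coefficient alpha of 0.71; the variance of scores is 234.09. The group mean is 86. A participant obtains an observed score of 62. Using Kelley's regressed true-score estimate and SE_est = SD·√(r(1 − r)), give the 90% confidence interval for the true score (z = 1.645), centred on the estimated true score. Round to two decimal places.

[57.54, 80.38]

σ = 234.09^(1/2) = 15.300
T̂ = 0.710(62) + 0.290(86) ≈ 68.960
SE_est = SD × √(r(1 − r)) = 15.300 × √0.206 ≈ 15.300 × 0.454 ≈ 6.943
CI = 68.960 ± 1.645 × 6.943 → [57.539, 80.381]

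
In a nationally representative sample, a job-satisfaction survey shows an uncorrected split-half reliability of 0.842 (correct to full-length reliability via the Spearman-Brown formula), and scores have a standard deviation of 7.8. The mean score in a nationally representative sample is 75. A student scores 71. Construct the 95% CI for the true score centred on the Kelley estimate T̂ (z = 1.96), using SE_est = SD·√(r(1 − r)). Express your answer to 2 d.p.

Full-length reliability (Spearman-Brown) = 2(0.842)/(1+0.842) ≈ 0.9142
Estimated true score = 0.9142·71 + (1 − 0.9142)·75 ≈ 71.3431
SE_est = SD · √(r(1 − r)) = 7.8000 · √0.0784 ≈ 7.8000 · 0.2800 ≈ 2.1843
CI = 71.3431 ± 1.96 · 2.1843 → [67.0620, 75.6243]

[67.06, 75.62]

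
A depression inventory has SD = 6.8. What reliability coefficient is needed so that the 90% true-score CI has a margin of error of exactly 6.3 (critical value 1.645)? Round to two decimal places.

0.68

Required SEM = 6.3 / 1.645 ≈ 3.8298
r = 1 − (3.8298/6.8)² ≈ 1 − 0.3172 ≈ 0.6828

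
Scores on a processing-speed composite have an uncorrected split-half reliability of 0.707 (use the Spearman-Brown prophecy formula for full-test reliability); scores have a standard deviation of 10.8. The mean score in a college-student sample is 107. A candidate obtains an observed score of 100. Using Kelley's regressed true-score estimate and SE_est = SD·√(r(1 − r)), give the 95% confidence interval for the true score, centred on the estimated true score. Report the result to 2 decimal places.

[93.22, 109.18]

r_full = 2·0.707 / (1 + 0.707) ≃ 0.8284
T̂ = r·X + (1 − r)·M = 0.8284×100 + 0.1716×107 ≃ 82.8354 + 18.3661 ≃ 101.2015
SE_est = SD × √(r(1 − r)) = 10.8000 × √0.1422 ≃ 10.8000 × 0.3771 ≃ 4.0724
CI = 101.2015 ± 1.96 × 4.0724 → [93.2197, 109.1834]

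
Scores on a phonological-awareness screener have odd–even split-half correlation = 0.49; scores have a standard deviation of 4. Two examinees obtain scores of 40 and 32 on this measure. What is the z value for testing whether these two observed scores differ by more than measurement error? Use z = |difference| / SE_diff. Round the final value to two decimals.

Spearman-Brown: r = 2(0.49) / (1 + 0.49) = 0.9800 / 1.4900 ≃ 0.6577
SEM = 4.0000·√(1 − 0.6577) ≃ 2.3402
Standard error of the difference = 2.3402·√2 ≃ 3.3095
z = |40 − 32| / 3.3095 = 8 / 3.3095 ≃ 2.4173

2.42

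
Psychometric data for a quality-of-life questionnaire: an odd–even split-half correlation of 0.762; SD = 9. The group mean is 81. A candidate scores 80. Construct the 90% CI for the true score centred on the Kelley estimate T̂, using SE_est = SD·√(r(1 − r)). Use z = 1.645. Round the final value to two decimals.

Full-length reliability (Spearman-Brown) = 2(0.762)/(1+0.762) ≃ 0.8649
T̂ = r·X + (1 − r)·M = 0.8649·80 + 0.1351·81 ≃ 69.1941 + 10.9410 ≃ 80.1351
SE_est = 9.0000·√(0.8649·0.1351) ≃ 3.0762
CI = 80.1351 ± 1.645 · 3.0762 → [75.0747, 85.1955]

[75.07, 85.20]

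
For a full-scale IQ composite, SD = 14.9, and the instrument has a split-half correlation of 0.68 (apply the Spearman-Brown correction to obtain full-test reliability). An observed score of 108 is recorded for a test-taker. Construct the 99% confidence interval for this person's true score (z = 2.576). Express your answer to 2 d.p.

[91.25, 124.75]

Spearman-Brown: r = 2(0.68) / (1 + 0.68) = 1.360 / 1.680 ≈ 0.810
The standard error of measurement is 14.900·√(1 − 0.810) ≈ 14.900·0.436 ≈ 6.503.
Half-width = 2.576·6.503 ≈ 16.751
Interval: (91.249, 124.751)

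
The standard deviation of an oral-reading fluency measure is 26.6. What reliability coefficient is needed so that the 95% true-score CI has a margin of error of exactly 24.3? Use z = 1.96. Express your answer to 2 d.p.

0.78

Required SEM = 24.3 / 1.96 ≈ 12.398
r = 1 − (12.398/26.6)² ≈ 1 − 0.217 ≈ 0.783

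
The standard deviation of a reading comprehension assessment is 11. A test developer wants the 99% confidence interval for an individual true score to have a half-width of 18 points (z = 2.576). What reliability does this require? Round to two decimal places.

0.60

SEM needed = half-width / z = 18/2.576 ≈ 6.98758
Required reliability = 1 − (SEM/SD)² = 1 − 0.40352 ≈ 0.59648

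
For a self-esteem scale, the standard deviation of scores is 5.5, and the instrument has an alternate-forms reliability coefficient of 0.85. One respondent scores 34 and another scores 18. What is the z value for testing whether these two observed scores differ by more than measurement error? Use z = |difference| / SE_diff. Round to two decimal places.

5.31

SEM = 5.5000 · √(1 − 0.8500) = 5.5000 · √0.1500 ≈ 5.5000 · 0.3873 ≈ 2.1301
Standard error of the difference = 2.1301·√2 ≈ 3.0125
z = |34 − 18| / 3.0125 = 16 / 3.0125 ≈ 5.3112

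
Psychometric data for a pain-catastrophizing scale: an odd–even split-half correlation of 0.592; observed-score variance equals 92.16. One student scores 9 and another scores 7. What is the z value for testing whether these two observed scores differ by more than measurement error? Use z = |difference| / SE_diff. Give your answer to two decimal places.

σ = 92.16^(1/2) = 9.6000
r_full = 2·0.592 / (1 + 0.592) ≈ 0.7437
SEM = 9.6000×√(1 − 0.7437) ≈ 4.8599
Standard error of the difference = 4.8599·√2 ≈ 6.8730
z = |9 − 7| / 6.8730 = 2 / 6.8730 ≈ 0.2910

0.29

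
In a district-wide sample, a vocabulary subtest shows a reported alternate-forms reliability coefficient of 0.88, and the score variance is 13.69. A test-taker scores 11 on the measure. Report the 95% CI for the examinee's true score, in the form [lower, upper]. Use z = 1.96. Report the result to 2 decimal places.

SD = √13.69 ≈ 3.70000
SEM = 3.70000*√(1 − 0.88000) ≈ 1.28172
1.96 * SEM ≈ 2.51217
CI = 11 ± 2.51217 → [8.48783, 13.51217]

[8.49, 13.51]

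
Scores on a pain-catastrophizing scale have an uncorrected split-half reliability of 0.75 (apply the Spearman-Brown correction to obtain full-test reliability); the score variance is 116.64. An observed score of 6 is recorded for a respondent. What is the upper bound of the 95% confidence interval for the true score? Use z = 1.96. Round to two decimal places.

σ = 116.64^(1/2) = 10.80000
Full-length reliability (Spearman-Brown) = 2(0.75)/(1+0.75) ≃ 0.85714
The standard error of measurement is 10.80000×√(1 − 0.85714) ≃ 10.80000×0.37796 ≃ 4.08202.
Margin = 1.96 × 4.08202 ≃ 8.00075
Upper limit = 6 + 8.00075 ≃ 14.00075

14.00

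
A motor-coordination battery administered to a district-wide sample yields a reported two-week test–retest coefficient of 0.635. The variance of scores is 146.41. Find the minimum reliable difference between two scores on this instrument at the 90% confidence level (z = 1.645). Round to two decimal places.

17.01

σ = 146.41^(1/2) = 12.10000
SEM = 12.10000*√(1 − 0.63500) ≈ 7.31024
SE_diff = SEM * √2 ≈ 7.31024 * 1.41421 ≈ 10.33824
Smallest detectable difference = 1.645*10.33824 ≈ 17.00641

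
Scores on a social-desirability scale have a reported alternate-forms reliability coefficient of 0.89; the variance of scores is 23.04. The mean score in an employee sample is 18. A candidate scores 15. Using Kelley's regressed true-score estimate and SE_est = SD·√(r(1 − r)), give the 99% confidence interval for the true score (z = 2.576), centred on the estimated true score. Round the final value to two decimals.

SD = √23.04 ≈ 4.800
Estimated true score = 0.890*15 + (1 − 0.890)*18 ≈ 15.330
SE_est = SD * √(r(1 − r)) = 4.800 * √0.098 ≈ 4.800 * 0.313 ≈ 1.502
CI = 15.330 ± 2.576 * 1.502 → [11.461, 19.199]

[11.46, 19.20]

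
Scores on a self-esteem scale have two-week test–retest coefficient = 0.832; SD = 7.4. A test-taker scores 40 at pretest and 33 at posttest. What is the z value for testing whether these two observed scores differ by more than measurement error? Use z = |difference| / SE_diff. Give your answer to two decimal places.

The standard error of measurement is 7.400×√(1 − 0.832) ≈ 7.400×0.410 ≈ 3.033.
SE_diff = SEM × √2 ≈ 3.033 × 1.414 ≈ 4.289
z = |40 − 33| / 4.289 = 7 / 4.289 ≈ 1.632

1.63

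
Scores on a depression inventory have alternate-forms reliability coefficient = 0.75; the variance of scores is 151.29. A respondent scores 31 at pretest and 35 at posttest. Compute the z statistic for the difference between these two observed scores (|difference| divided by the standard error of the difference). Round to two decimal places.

0.46

σ = 151.29^(1/2) = 12.300
SEM = 12.300 · √(1 − 0.750) = 12.300 · √0.250 ≈ 12.300 · 0.500 ≈ 6.150
SE_diff = √2 · SEM ≈ 8.697
z = |31 − 35| / 8.697 = 4 / 8.697 ≈ 0.460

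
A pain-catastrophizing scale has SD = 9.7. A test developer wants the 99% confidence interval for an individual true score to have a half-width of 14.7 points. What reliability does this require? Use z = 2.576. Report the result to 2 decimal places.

0.65

Required SEM = 14.7 / 2.576 ≈ 5.70652
r = 1 − (SEM / SD)² = 1 − (5.70652 / 9.7)² ≈ 1 − 0.34610 ≈ 0.65390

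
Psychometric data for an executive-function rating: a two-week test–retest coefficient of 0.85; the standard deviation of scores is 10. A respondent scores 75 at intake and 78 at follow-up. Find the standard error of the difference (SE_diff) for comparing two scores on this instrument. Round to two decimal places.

5.48

The standard error of measurement is 10.000×√(1 − 0.850) ≈ 10.000×0.387 ≈ 3.873.
SE_diff = SEM × √2 ≈ 3.873 × 1.414 ≈ 5.477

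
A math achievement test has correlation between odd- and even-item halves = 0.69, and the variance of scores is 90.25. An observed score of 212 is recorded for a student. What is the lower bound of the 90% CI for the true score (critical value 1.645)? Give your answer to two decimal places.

SD = √90.25 = 9.5000
Spearman-Brown: r = 2(0.69) / (1 + 0.69) = 1.3800 / 1.6900 ≈ 0.8166
SEM = 9.5000 * √(1 − 0.8166) = 9.5000 * √0.1834 ≈ 9.5000 * 0.4283 ≈ 4.0688
Half-width = 1.645*4.0688 ≈ 6.6931
Lower bound: 212 − 6.6931 = 205.3069

205.31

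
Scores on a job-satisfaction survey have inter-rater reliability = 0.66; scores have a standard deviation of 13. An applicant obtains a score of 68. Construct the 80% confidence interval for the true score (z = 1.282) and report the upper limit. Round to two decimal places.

77.72

SEM = 13.0000×√(1 − 0.6600) ≈ 7.5802
Half-width = 1.282×7.5802 ≈ 9.7179
Upper limit = 68 + 9.7179 ≈ 77.7179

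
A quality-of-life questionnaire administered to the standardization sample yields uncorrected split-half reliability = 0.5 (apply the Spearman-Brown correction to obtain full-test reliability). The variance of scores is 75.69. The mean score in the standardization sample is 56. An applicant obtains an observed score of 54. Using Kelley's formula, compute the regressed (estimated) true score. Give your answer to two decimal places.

54.67

r_full = 2·0.5 / (1 + 0.5) ≈ 0.66667
T̂ = 0.66667(54) + 0.33333(56) ≈ 54.66667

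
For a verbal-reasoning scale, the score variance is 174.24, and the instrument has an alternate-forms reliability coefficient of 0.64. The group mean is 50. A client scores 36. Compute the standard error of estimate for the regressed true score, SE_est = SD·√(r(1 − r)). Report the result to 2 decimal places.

6.34

σ = 174.24^(1/2) = 13.2000
SE_est = 13.2000·√[r(1 − r)] ≈ 6.3360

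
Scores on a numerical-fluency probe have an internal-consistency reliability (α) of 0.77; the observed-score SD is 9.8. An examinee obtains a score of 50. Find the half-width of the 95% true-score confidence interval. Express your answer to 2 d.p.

SEM = 9.800 * √(1 − 0.770) = 9.800 * √0.230 ≈ 9.800 * 0.480 ≈ 4.700
Half-width = 1.96*4.700 ≈ 9.212

9.21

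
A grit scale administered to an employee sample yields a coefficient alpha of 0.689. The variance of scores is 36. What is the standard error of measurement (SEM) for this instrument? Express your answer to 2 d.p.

SD = √36 = 6.000
The standard error of measurement is 6.000*√(1 − 0.689) ≃ 6.000*0.558 ≃ 3.346.

3.35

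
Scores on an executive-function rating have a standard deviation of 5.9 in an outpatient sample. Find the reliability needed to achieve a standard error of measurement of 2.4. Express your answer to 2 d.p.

0.83

Required reliability = 1 − (SEM/SD)² = 1 − 0.1655 ≈ 0.8345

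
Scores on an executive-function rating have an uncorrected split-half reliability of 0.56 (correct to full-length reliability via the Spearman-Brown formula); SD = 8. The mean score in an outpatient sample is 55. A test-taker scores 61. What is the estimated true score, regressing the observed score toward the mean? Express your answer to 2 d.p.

r_full = 2·0.56 / (1 + 0.56) ≈ 0.7179
T̂ = r·X + (1 − r)·M = 0.7179*61 + 0.2821*55 ≈ 43.7949 + 15.5128 ≈ 59.3077

59.31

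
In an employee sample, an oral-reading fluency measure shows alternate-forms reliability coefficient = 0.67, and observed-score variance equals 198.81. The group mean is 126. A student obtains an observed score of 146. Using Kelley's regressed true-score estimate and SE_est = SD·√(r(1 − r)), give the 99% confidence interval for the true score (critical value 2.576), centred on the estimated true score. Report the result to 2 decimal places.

[122.32, 156.48]

SD = √198.81 ≈ 14.1000
Estimated true score = 0.6700×146 + (1 − 0.6700)×126 ≈ 139.4000
SE_est = SD × √(r(1 − r)) = 14.1000 × √0.2211 ≈ 14.1000 × 0.4702 ≈ 6.6300
99% CI: 139.4000 ± 17.0789 ≈ (122.3211, 156.4789)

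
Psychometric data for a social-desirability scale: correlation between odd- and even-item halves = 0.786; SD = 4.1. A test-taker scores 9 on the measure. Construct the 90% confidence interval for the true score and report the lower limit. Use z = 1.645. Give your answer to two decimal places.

6.67

Full-length reliability (Spearman-Brown) = 2(0.786)/(1+0.786) ≈ 0.880
SEM = 4.100×√(1 − 0.880) ≈ 1.419
Margin = 1.645 × 1.419 ≈ 2.335
Lower bound: 9 − 2.335 = 6.665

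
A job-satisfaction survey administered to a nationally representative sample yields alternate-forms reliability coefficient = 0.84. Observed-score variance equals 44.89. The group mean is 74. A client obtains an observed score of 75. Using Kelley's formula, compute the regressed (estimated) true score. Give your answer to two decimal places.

74.84

T̂ = 0.840(75) + 0.160(74) ≈ 74.840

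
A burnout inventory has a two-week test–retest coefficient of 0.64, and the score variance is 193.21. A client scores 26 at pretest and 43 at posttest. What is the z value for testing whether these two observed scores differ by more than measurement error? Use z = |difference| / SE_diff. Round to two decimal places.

SD = √193.21 = 13.9000
The standard error of measurement is 13.9000×√(1 − 0.6400) ≃ 13.9000×0.6000 ≃ 8.3400.
SE_diff = SEM × √2 ≃ 8.3400 × 1.4142 ≃ 11.7945
z = |26 − 43| / 11.7945 = 17 / 11.7945 ≃ 1.4413

1.44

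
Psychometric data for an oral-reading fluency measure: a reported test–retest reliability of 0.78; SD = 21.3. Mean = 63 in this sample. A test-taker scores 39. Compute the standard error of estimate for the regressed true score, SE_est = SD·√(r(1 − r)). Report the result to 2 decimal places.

SE_est = SD × √(r(1 − r)) = 21.300 × √0.172 ≈ 21.300 × 0.414 ≈ 8.823

8.82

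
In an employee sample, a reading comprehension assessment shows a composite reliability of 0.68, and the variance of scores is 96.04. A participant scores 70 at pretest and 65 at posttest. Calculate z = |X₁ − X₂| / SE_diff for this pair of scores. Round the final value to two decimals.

SD = √96.04 ≈ 9.8000
SEM = 9.8000×√(1 − 0.6800) ≈ 5.5437
Standard error of the difference = 5.5437·√2 ≈ 7.8400
z = 5 / 7.8400 ≈ 0.6378

0.64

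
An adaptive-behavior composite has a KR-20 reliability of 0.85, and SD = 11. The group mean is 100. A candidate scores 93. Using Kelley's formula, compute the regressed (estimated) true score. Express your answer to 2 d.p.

T̂ = r·X + (1 − r)·M = 0.850·93 + 0.150·100 = 79.050 + 15.000 ≈ 94.050

94.05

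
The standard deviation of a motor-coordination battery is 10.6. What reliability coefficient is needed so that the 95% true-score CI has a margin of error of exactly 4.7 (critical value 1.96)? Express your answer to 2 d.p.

0.95

SEM needed = half-width / z = 4.7/1.96 ≈ 2.39796
r = 1 − (2.39796/10.6)² ≈ 1 − 0.05118 ≈ 0.94882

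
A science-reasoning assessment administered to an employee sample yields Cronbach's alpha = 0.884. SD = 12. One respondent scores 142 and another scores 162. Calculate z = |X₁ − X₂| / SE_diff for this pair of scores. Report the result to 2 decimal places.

3.46

SEM = 12.000 · √(1 − 0.884) = 12.000 · √0.116 ≈ 12.000 · 0.341 ≈ 4.087
SE_diff = SEM · √2 ≈ 4.087 · 1.414 ≈ 5.780
z = |142 − 162| / 5.780 = 20 / 5.780 ≈ 3.460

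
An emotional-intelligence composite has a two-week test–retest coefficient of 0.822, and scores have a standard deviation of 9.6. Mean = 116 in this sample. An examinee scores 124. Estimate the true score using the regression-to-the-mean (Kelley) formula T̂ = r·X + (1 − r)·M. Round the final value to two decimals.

T̂ = r·X + (1 − r)·M = 0.82200×124 + 0.17800×116 = 101.92800 + 20.64800 ≈ 122.57600

122.58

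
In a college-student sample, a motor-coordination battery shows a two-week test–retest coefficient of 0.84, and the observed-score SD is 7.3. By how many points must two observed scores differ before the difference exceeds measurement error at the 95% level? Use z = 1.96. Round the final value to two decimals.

8.09

The standard error of measurement is 7.300*√(1 − 0.840) ≈ 7.300*0.400 ≈ 2.920.
Standard error of the difference = 2.920·√2 ≈ 4.130
Smallest detectable difference = 1.96*4.130 ≈ 8.094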